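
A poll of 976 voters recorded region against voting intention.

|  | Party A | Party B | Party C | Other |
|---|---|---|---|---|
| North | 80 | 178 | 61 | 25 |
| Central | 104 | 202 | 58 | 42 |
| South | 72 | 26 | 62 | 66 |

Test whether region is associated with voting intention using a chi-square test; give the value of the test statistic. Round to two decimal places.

135.54

Row totals: 344, 406, 226. Column totals: 256, 406, 181, 133. Grand total N = 976.
Expected counts (row total × column total / N):
  North, Party A: 344×256/976 = 90.230
  North, Party B: 344×406/976 = 143.098
  North, Party C: 344×181/976 = 63.795
  North, Other: 344×133/976 = 46.877
  Central, Party A: 406×256/976 = 106.492
  Central, Party B: 406×406/976 = 168.889
  Central, Party C: 406×181/976 = 75.293
  Central, Other: 406×133/976 = 55.326
  South, Party A: 226×256/976 = 59.279
  South, Party B: 226×406/976 = 94.012
  South, Party C: 226×181/976 = 41.912
  South, Other: 226×133/976 = 30.797
Contributions (O − E)²/E:
  (80 − 90.230)²/90.230 = 1.1598
  (178 − 143.098)²/143.098 = 8.5127
  (61 − 63.795)²/63.795 = 0.1225
  (25 − 46.877)²/46.877 = 10.2098
  (104 − 106.492)²/106.492 = 0.0583
  (202 − 168.889)²/168.889 = 6.4915
  (58 − 75.293)²/75.293 = 3.9718
  (42 − 55.326)²/55.326 = 3.2097
  (72 − 59.279)²/59.279 = 2.7299
  (26 − 94.012)²/94.012 = 49.2026
  (62 − 41.912)²/41.912 = 9.6280
  (66 − 30.797)²/30.797 = 40.2393
χ² = 1.1598 + 8.5127 + 0.1225 + 10.2098 + 0.0583 + 6.4915 + 3.9718 + 3.2097 + 2.7299 + 49.2026 + 9.6280 + 40.2393 = 135.54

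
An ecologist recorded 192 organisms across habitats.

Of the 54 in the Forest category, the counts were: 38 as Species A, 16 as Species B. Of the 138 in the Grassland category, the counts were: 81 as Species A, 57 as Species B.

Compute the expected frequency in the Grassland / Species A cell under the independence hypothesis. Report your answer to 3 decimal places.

85.531

Row total (Grassland) = 138; column total (Species A) = 119; grand total N = 192.
Expected count = (row total × column total) / N = 138 × 119 / 192 = 85.531.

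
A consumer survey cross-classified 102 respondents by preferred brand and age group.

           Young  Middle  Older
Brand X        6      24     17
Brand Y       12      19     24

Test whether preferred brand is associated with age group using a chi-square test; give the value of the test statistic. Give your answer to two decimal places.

Row totals: 47, 55. Column totals: 18, 43, 41. Grand total N = 102.
Expected counts (row total × column total / N):
  Brand X, Young: 47×18/102 = 8.294
  Brand X, Middle: 47×43/102 = 19.814
  Brand X, Older: 47×41/102 = 18.892
  Brand Y, Young: 55×18/102 = 9.706
  Brand Y, Middle: 55×43/102 = 23.186
  Brand Y, Older: 55×41/102 = 22.108
Contributions (O − E)²/E:
  (6 − 8.294)²/8.294 = 0.6345
  (24 − 19.814)²/19.814 = 0.8844
  (17 − 18.892)²/18.892 = 0.1895
  (12 − 9.706)²/9.706 = 0.5422
  (19 − 23.186)²/23.186 = 0.7557
  (24 − 22.108)²/22.108 = 0.1619
χ² = 0.6345 + 0.8844 + 0.1895 + 0.5422 + 0.7557 + 0.1619 = 3.17

3.17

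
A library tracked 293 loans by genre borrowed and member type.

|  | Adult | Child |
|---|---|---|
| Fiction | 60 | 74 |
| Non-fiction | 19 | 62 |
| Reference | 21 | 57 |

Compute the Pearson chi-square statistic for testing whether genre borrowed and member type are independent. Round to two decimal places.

12.66

Row totals: 134, 81, 78. Column totals: 100, 193. Grand total N = 293.
Expected counts (row total × column total / N):
  Fiction, Adult: 134×100/293 = 45.734
  Fiction, Child: 134×193/293 = 88.266
  Non-fiction, Adult: 81×100/293 = 27.645
  Non-fiction, Child: 81×193/293 = 53.355
  Reference, Adult: 78×100/293 = 26.621
  Reference, Child: 78×193/293 = 51.379
Contributions (O − E)²/E:
  (60 − 45.734)²/45.734 = 4.4501
  (74 − 88.266)²/88.266 = 2.3057
  (19 − 27.645)²/27.645 = 2.7034
  (62 − 53.355)²/53.355 = 1.4007
  (21 − 26.621)²/26.621 = 1.1869
  (57 − 51.379)²/51.379 = 0.6150
χ² = 4.4501 + 2.3057 + 2.7034 + 1.4007 + 1.1869 + 0.6150 = 12.66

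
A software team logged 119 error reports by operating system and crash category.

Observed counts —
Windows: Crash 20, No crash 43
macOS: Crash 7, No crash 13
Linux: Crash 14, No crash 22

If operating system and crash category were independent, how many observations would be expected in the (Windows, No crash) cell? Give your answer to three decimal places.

41.294

Row total (Windows) = 63; column total (No crash) = 78; grand total N = 119.
Expected count = (row total × column total) / N = 63 × 78 / 119 = 41.294.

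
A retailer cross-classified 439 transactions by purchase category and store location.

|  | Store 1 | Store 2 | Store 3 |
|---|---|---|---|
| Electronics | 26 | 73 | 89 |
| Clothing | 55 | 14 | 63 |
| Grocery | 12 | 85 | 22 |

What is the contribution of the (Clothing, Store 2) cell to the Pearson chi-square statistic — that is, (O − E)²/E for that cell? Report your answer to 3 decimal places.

Row total (Clothing) = 132; column total (Store 2) = 172; N = 439.
Expected count E = 132 × 172 / 439 = 51.7175.
Contribution = (O − E)²/E = (14 − 51.7175)² / 51.7175 = 27.507.

27.507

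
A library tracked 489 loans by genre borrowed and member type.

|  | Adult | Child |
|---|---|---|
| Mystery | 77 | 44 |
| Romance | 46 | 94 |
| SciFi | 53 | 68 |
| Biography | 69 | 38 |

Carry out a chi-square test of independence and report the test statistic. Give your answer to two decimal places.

Row totals: 121, 140, 121, 107. Column totals: 245, 244. Grand total N = 489.
Expected counts (row total × column total / N):
  Mystery, Adult: 121×245/489 = 60.624
  Mystery, Child: 121×244/489 = 60.376
  Romance, Adult: 140×245/489 = 70.143
  Romance, Child: 140×244/489 = 69.857
  SciFi, Adult: 121×245/489 = 60.624
  SciFi, Child: 121×244/489 = 60.376
  Biography, Adult: 107×245/489 = 53.609
  Biography, Child: 107×244/489 = 53.391
Contributions (O − E)²/E:
  (77 − 60.624)²/60.624 = 4.4236
  (44 − 60.376)²/60.376 = 4.4417
  (46 − 70.143)²/70.143 = 8.3099
  (94 − 69.857)²/69.857 = 8.3440
  (53 − 60.624)²/60.624 = 0.9588
  (68 − 60.376)²/60.376 = 0.9627
  (69 − 53.609)²/53.609 = 4.4187
  (38 − 53.391)²/53.391 = 4.4368
χ² = 4.4236 + 4.4417 + 8.3099 + 8.3440 + 0.9588 + 0.9627 + 4.4187 + 4.4368 = 36.30

36.30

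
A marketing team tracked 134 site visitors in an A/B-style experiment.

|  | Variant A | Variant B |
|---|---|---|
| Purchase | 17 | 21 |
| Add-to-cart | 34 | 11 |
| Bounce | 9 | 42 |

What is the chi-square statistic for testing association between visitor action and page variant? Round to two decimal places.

Row totals: 38, 45, 51. Column totals: 60, 74. Grand total N = 134.
Expected counts (row total × column total / N):
  Purchase, Variant A: 38×60/134 = 17.015
  Purchase, Variant B: 38×74/134 = 20.985
  Add-to-cart, Variant A: 45×60/134 = 20.149
  Add-to-cart, Variant B: 45×74/134 = 24.851
  Bounce, Variant A: 51×60/134 = 22.836
  Bounce, Variant B: 51×74/134 = 28.164
Contributions (O − E)²/E:
  (17 − 17.015)²/17.015 = 0.0000
  (21 − 20.985)²/20.985 = 0.0000
  (34 − 20.149)²/20.149 = 9.5216
  (11 − 24.851)²/24.851 = 7.7200
  (9 − 22.836)²/22.836 = 8.3830
  (42 − 28.164)²/28.164 = 6.7971
χ² = 0.0000 + 0.0000 + 9.5216 + 7.7200 + 8.3830 + 6.7971 = 32.42

32.42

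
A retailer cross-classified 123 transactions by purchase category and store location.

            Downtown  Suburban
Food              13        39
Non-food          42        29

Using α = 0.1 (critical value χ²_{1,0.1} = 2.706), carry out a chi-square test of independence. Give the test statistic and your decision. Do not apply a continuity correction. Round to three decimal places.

14.165; reject H₀

Row totals: 52, 71. Column totals: 55, 68. Grand total N = 123.
Expected counts (row total × column total / N):
  Food, Downtown: 52×55/123 = 23.2520
  Food, Suburban: 52×68/123 = 28.7480
  Non-food, Downtown: 71×55/123 = 31.7480
  Non-food, Suburban: 71×68/123 = 39.2520
Contributions (O − E)²/E:
  (13 − 23.2520)²/23.2520 = 4.5202
  (39 − 28.7480)²/28.7480 = 3.6560
  (42 − 31.7480)²/31.7480 = 3.3106
  (29 − 39.2520)²/39.2520 = 2.6777
χ² = 4.5202 + 3.6560 + 3.3106 + 2.6777 = 14.165
df = (2−1)(2−1) = 1. Since 14.165 > 2.706, reject the null hypothesis of independence at α = 0.1.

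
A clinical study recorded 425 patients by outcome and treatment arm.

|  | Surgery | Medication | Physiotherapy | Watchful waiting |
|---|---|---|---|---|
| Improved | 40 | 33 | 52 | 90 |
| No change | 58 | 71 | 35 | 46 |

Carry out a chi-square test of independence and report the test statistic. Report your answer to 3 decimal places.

34.694

Row totals: 215, 210. Column totals: 98, 104, 87, 136. Grand total N = 425.
Expected counts (row total × column total / N):
  Improved, Surgery: 215×98/425 = 49.5765
  Improved, Medication: 215×104/425 = 52.6118
  Improved, Physiotherapy: 215×87/425 = 44.0118
  Improved, Watchful waiting: 215×136/425 = 68.8000
  No change, Surgery: 210×98/425 = 48.4235
  No change, Medication: 210×104/425 = 51.3882
  No change, Physiotherapy: 210×87/425 = 42.9882
  No change, Watchful waiting: 210×136/425 = 67.2000
Contributions (O − E)²/E:
  (40 − 49.5765)²/49.5765 = 1.8499
  (33 − 52.6118)²/52.6118 = 7.3106
  (52 − 44.0118)²/44.0118 = 1.4499
  (90 − 68.8000)²/68.8000 = 6.5326
  (58 − 48.4235)²/48.4235 = 1.8939
  (71 − 51.3882)²/51.3882 = 7.4847
  (35 − 42.9882)²/42.9882 = 1.4844
  (46 − 67.2000)²/67.2000 = 6.6881
χ² = 1.8499 + 7.3106 + 1.4499 + 6.5326 + 1.8939 + 7.4847 + 1.4844 + 6.6881 = 34.694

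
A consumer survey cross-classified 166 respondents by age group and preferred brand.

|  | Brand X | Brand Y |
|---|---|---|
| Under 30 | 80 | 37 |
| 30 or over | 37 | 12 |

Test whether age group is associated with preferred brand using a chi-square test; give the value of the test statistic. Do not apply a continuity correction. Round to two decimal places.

0.84

Row totals: 117, 49. Column totals: 117, 49. Grand total N = 166.
Expected counts (row total × column total / N):
  Under 30, Brand X: 117×117/166 = 82.4639
  Under 30, Brand Y: 117×49/166 = 34.5361
  30 or over, Brand X: 49×117/166 = 34.5361
  30 or over, Brand Y: 49×49/166 = 14.4639
Contributions (O − E)²/E:
  (80 − 82.4639)²/82.4639 = 0.0736
  (37 − 34.5361)²/34.5361 = 0.1758
  (37 − 34.5361)²/34.5361 = 0.1758
  (12 − 14.4639)²/14.4639 = 0.4197
χ² = 0.0736 + 0.1758 + 0.1758 + 0.4197 = 0.84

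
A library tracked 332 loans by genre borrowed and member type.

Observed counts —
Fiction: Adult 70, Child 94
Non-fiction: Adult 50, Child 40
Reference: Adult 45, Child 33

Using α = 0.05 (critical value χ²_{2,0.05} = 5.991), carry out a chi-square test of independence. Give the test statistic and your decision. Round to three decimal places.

Row totals: 164, 90, 78. Column totals: 165, 167. Grand total N = 332.
Expected counts (row total × column total / N):
  Fiction, Adult: 164×165/332 = 81.5060
  Fiction, Child: 164×167/332 = 82.4940
  Non-fiction, Adult: 90×165/332 = 44.7289
  Non-fiction, Child: 90×167/332 = 45.2711
  Reference, Adult: 78×165/332 = 38.7651
  Reference, Child: 78×167/332 = 39.2349
Contributions (O − E)²/E:
  (70 − 81.5060)²/81.5060 = 1.6243
  (94 − 82.4940)²/82.4940 = 1.6048
  (50 − 44.7289)²/44.7289 = 0.6212
  (40 − 45.2711)²/45.2711 = 0.6137
  (45 − 38.7651)²/38.7651 = 1.0028
  (33 − 39.2349)²/39.2349 = 0.9908
χ² = 1.6243 + 1.6048 + 0.6212 + 0.6137 + 1.0028 + 0.9908 = 6.458
df = (3−1)(2−1) = 2. Since 6.458 > 5.991, reject the null hypothesis of independence at α = 0.05.

6.458; reject H₀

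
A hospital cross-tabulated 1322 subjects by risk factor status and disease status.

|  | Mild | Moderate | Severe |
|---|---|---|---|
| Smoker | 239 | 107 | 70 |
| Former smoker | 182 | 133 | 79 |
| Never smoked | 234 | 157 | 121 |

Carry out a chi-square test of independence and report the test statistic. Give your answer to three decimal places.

17.374

Row totals: 416, 394, 512. Column totals: 655, 397, 270. Grand total N = 1322.
Expected counts (row total × column total / N):
  Smoker, Mild: 416×655/1322 = 206.1120
  Smoker, Moderate: 416×397/1322 = 124.9259
  Smoker, Severe: 416×270/1322 = 84.9622
  Former smoker, Mild: 394×655/1322 = 195.2118
  Former smoker, Moderate: 394×397/1322 = 118.3192
  Former smoker, Severe: 394×270/1322 = 80.4690
  Never smoked, Mild: 512×655/1322 = 253.6762
  Never smoked, Moderate: 512×397/1322 = 153.7549
  Never smoked, Severe: 512×270/1322 = 104.5688
Contributions (O − E)²/E:
  (239 − 206.1120)²/206.1120 = 5.2477
  (107 − 124.9259)²/124.9259 = 2.5722
  (70 − 84.9622)²/84.9622 = 2.6349
  (182 − 195.2118)²/195.2118 = 0.8942
  (133 − 118.3192)²/118.3192 = 1.8216
  (79 − 80.4690)²/80.4690 = 0.0268
  (234 − 253.6762)²/253.6762 = 1.5262
  (157 − 153.7549)²/153.7549 = 0.0685
  (121 − 104.5688)²/104.5688 = 2.5819
χ² = 5.2477 + 2.5722 + 2.6349 + 0.8942 + 1.8216 + 0.0268 + 1.5262 + 0.0685 + 2.5819 = 17.374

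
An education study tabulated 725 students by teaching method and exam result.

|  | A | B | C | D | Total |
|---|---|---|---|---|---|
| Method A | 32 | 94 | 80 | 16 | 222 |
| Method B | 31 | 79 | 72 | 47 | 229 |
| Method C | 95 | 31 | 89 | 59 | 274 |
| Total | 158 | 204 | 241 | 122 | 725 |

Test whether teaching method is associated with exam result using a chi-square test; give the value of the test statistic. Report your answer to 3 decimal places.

Grand total N = 725.
Expected counts (row total × column total / N):
  Method A, A: 222×158/725 = 48.3807
  Method A, B: 222×204/725 = 62.4662
  Method A, C: 222×241/725 = 73.7959
  Method A, D: 222×122/725 = 37.3572
  Method B, A: 229×158/725 = 49.9062
  Method B, B: 229×204/725 = 64.4359
  Method B, C: 229×241/725 = 76.1228
  Method B, D: 229×122/725 = 38.5352
  Method C, A: 274×158/725 = 59.7131
  Method C, B: 274×204/725 = 77.0979
  Method C, C: 274×241/725 = 91.0814
  Method C, D: 274×122/725 = 46.1076
Contributions (O − E)²/E:
  (32 − 48.3807)²/48.3807 = 5.5462
  (94 − 62.4662)²/62.4662 = 15.9187
  (80 − 73.7959)²/73.7959 = 0.5216
  (16 − 37.3572)²/37.3572 = 12.2100
  (31 − 49.9062)²/49.9062 = 7.1623
  (79 − 64.4359)²/64.4359 = 3.2918
  (72 − 76.1228)²/76.1228 = 0.2233
  (47 − 38.5352)²/38.5352 = 1.8594
  (95 − 59.7131)²/59.7131 = 20.8525
  (31 − 77.0979)²/77.0979 = 27.5626
  (89 − 91.0814)²/91.0814 = 0.0476
  (59 − 46.1076)²/46.1076 = 3.6049
χ² = 5.5462 + 15.9187 + 0.5216 + 12.2100 + 7.1623 + 3.2918 + 0.2233 + 1.8594 + 20.8525 + 27.5626 + 0.0476 + 3.6049 = 98.801

98.801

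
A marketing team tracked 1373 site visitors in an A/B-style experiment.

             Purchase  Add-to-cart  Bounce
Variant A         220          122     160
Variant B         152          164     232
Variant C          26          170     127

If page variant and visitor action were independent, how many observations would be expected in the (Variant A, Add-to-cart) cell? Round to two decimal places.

Row total (Variant A) = 502; column total (Add-to-cart) = 456; grand total N = 1373.
Expected count = (row total × column total) / N = 502 × 456 / 1373 = 166.72.

166.72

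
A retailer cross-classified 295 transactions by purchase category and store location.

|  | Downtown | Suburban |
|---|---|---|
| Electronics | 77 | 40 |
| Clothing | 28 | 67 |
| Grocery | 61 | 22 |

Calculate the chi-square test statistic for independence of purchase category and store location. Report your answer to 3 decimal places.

Row totals: 117, 95, 83. Column totals: 166, 129. Grand total N = 295.
Expected counts (row total × column total / N):
  Electronics, Downtown: 117×166/295 = 65.8373
  Electronics, Suburban: 117×129/295 = 51.1627
  Clothing, Downtown: 95×166/295 = 53.4576
  Clothing, Suburban: 95×129/295 = 41.5424
  Grocery, Downtown: 83×166/295 = 46.7051
  Grocery, Suburban: 83×129/295 = 36.2949
Contributions (O − E)²/E:
  (77 − 65.8373)²/65.8373 = 1.8926
  (40 − 51.1627)²/51.1627 = 2.4355
  (28 − 53.4576)²/53.4576 = 12.1234
  (67 − 41.5424)²/41.5424 = 15.6007
  (61 − 46.7051)²/46.7051 = 4.3752
  (22 − 36.2949)²/36.2949 = 5.6301
χ² = 1.8926 + 2.4355 + 12.1234 + 15.6007 + 4.3752 + 5.6301 = 42.058

42.058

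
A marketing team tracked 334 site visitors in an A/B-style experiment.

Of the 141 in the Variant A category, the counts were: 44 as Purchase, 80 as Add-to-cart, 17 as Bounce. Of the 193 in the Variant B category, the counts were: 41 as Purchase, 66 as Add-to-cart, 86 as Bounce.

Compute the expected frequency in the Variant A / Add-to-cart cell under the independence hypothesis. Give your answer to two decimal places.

61.63

Row total (Variant A) = 141; column total (Add-to-cart) = 146; grand total N = 334.
Expected count = (row total × column total) / N = 141 × 146 / 334 = 61.63.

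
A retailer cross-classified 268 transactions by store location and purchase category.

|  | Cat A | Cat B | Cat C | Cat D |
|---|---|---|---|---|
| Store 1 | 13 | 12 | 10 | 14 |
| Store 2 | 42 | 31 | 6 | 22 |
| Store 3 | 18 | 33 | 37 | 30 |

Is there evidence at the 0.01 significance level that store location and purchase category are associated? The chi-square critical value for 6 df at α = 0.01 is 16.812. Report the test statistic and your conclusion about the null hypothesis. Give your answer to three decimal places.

Row totals: 49, 101, 118. Column totals: 73, 76, 53, 66. Grand total N = 268.
Expected counts (row total × column total / N):
  Store 1, Cat A: 49×73/268 = 13.3470
  Store 1, Cat B: 49×76/268 = 13.8955
  Store 1, Cat C: 49×53/268 = 9.6903
  Store 1, Cat D: 49×66/268 = 12.0672
  Store 2, Cat A: 101×73/268 = 27.5112
  Store 2, Cat B: 101×76/268 = 28.6418
  Store 2, Cat C: 101×53/268 = 19.9739
  Store 2, Cat D: 101×66/268 = 24.8731
  Store 3, Cat A: 118×73/268 = 32.1418
  Store 3, Cat B: 118×76/268 = 33.4627
  Store 3, Cat C: 118×53/268 = 23.3358
  Store 3, Cat D: 118×66/268 = 29.0597
Contributions (O − E)²/E:
  (13 − 13.3470)²/13.3470 = 0.0090
  (12 − 13.8955)²/13.8955 = 0.2586
  (10 − 9.6903)²/9.6903 = 0.0099
  (14 − 12.0672)²/12.0672 = 0.3096
  (42 − 27.5112)²/27.5112 = 7.6305
  (31 − 28.6418)²/28.6418 = 0.1942
  (6 − 19.9739)²/19.9739 = 9.7763
  (22 − 24.8731)²/24.8731 = 0.3319
  (18 − 32.1418)²/32.1418 = 6.2221
  (33 − 33.4627)²/33.4627 = 0.0064
  (37 − 23.3358)²/23.3358 = 8.0010
  (30 − 29.0597)²/29.0597 = 0.0304
χ² = 0.0090 + 0.2586 + 0.0099 + 0.3096 + 7.6305 + 0.1942 + 9.7763 + 0.3319 + 6.2221 + 0.0064 + 8.0010 + 0.0304 = 32.780
df = (3−1)(4−1) = 6. Since 32.780 > 16.812, reject the null hypothesis of independence at α = 0.01.

32.780; reject H₀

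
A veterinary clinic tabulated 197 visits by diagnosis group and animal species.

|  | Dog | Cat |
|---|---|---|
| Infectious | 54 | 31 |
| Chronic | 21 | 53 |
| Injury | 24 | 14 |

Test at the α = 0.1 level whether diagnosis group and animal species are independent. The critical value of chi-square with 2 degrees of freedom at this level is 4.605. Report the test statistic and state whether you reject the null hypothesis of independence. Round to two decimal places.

Row totals: 85, 74, 38. Column totals: 99, 98. Grand total N = 197.
Expected counts (row total × column total / N):
  Infectious, Dog: 85×99/197 = 42.716
  Infectious, Cat: 85×98/197 = 42.284
  Chronic, Dog: 74×99/197 = 37.188
  Chronic, Cat: 74×98/197 = 36.812
  Injury, Dog: 38×99/197 = 19.096
  Injury, Cat: 38×98/197 = 18.904
Contributions (O − E)²/E:
  (54 − 42.716)²/42.716 = 2.9808
  (31 − 42.284)²/42.284 = 3.0113
  (21 − 37.188)²/37.188 = 7.0467
  (53 − 36.812)²/36.812 = 7.1186
  (24 − 19.096)²/19.096 = 1.2594
  (14 − 18.904)²/18.904 = 1.2722
χ² = 2.9808 + 3.0113 + 7.0467 + 7.1186 + 1.2594 + 1.2722 = 22.69
df = (3−1)(2−1) = 2. Since 22.69 > 4.605, reject the null hypothesis of independence at α = 0.1.

22.69; reject H₀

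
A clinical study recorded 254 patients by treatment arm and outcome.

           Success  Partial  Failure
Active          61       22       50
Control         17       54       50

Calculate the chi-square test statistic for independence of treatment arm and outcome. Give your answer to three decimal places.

37.812

Row totals: 133, 121. Column totals: 78, 76, 100. Grand total N = 254.
Expected counts (row total × column total / N):
  Active, Success: 133×78/254 = 40.8425
  Active, Partial: 133×76/254 = 39.7953
  Active, Failure: 133×100/254 = 52.3622
  Control, Success: 121×78/254 = 37.1575
  Control, Partial: 121×76/254 = 36.2047
  Control, Failure: 121×100/254 = 47.6378
Contributions (O − E)²/E:
  (61 − 40.8425)²/40.8425 = 9.9486
  (22 − 39.7953)²/39.7953 = 7.9575
  (50 − 52.3622)²/52.3622 = 0.1066
  (17 − 37.1575)²/37.1575 = 10.9352
  (54 − 36.2047)²/36.2047 = 8.7467
  (50 − 47.6378)²/47.6378 = 0.1171
χ² = 9.9486 + 7.9575 + 0.1066 + 10.9352 + 8.7467 + 0.1171 = 37.812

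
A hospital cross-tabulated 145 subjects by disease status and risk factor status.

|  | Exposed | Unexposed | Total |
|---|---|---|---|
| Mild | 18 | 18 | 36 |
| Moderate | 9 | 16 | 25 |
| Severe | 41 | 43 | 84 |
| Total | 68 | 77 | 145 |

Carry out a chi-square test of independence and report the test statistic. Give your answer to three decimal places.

Grand total N = 145.
Expected counts (row total × column total / N):
  Mild, Exposed: 36×68/145 = 16.8828
  Mild, Unexposed: 36×77/145 = 19.1172
  Moderate, Exposed: 25×68/145 = 11.7241
  Moderate, Unexposed: 25×77/145 = 13.2759
  Severe, Exposed: 84×68/145 = 39.3931
  Severe, Unexposed: 84×77/145 = 44.6069
Contributions (O − E)²/E:
  (18 − 16.8828)²/16.8828 = 0.0739
  (18 − 19.1172)²/19.1172 = 0.0653
  (9 − 11.7241)²/11.7241 = 0.6329
  (16 − 13.2759)²/13.2759 = 0.5590
  (41 − 39.3931)²/39.3931 = 0.0655
  (43 − 44.6069)²/44.6069 = 0.0579
χ² = 0.0739 + 0.0653 + 0.6329 + 0.5590 + 0.0655 + 0.0579 = 1.455

1.455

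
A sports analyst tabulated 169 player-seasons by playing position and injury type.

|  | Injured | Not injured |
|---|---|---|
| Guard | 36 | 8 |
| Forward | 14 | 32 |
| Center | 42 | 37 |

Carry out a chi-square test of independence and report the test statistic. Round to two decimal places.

Row totals: 44, 46, 79. Column totals: 92, 77. Grand total N = 169.
Expected counts (row total × column total / N):
  Guard, Injured: 44×92/169 = 23.9527
  Guard, Not injured: 44×77/169 = 20.0473
  Forward, Injured: 46×92/169 = 25.0414
  Forward, Not injured: 46×77/169 = 20.9586
  Center, Injured: 79×92/169 = 43.0059
  Center, Not injured: 79×77/169 = 35.9941
Contributions (O − E)²/E:
  (36 − 23.9527)²/23.9527 = 6.0593
  (8 − 20.0473)²/20.0473 = 7.2397
  (14 − 25.0414)²/25.0414 = 4.8684
  (32 − 20.9586)²/20.9586 = 5.8168
  (42 − 43.0059)²/43.0059 = 0.0235
  (37 − 35.9941)²/35.9941 = 0.0281
χ² = 6.0593 + 7.2397 + 4.8684 + 5.8168 + 0.0235 + 0.0281 = 24.04

24.04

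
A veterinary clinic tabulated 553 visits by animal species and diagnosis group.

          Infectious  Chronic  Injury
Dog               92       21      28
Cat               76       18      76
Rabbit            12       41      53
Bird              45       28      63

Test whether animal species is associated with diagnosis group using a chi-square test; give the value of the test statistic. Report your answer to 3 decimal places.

93.820

Row totals: 141, 170, 106, 136. Column totals: 225, 108, 220. Grand total N = 553.
Expected counts (row total × column total / N):
  Dog, Infectious: 141×225/553 = 57.3689
  Dog, Chronic: 141×108/553 = 27.5371
  Dog, Injury: 141×220/553 = 56.0940
  Cat, Infectious: 170×225/553 = 69.1682
  Cat, Chronic: 170×108/553 = 33.2007
  Cat, Injury: 170×220/553 = 67.6311
  Rabbit, Infectious: 106×225/553 = 43.1284
  Rabbit, Chronic: 106×108/553 = 20.7016
  Rabbit, Injury: 106×220/553 = 42.1700
  Bird, Infectious: 136×225/553 = 55.3345
  Bird, Chronic: 136×108/553 = 26.5606
  Bird, Injury: 136×220/553 = 54.1049
Contributions (O − E)²/E:
  (92 − 57.3689)²/57.3689 = 20.9053
  (21 − 27.5371)²/27.5371 = 1.5519
  (28 − 56.0940)²/56.0940 = 14.0705
  (76 − 69.1682)²/69.1682 = 0.6748
  (18 − 33.2007)²/33.2007 = 6.9595
  (76 − 67.6311)²/67.6311 = 1.0356
  (12 − 43.1284)²/43.1284 = 22.4673
  (41 − 20.7016)²/20.7016 = 19.9031
  (53 − 42.1700)²/42.1700 = 2.7813
  (45 − 55.3345)²/55.3345 = 1.9301
  (28 − 26.5606)²/26.5606 = 0.0780
  (63 − 54.1049)²/54.1049 = 1.4624
χ² = 20.9053 + 1.5519 + 14.0705 + 0.6748 + 6.9595 + 1.0356 + 22.4673 + 19.9031 + 2.7813 + 1.9301 + 0.0780 + 1.4624 = 93.820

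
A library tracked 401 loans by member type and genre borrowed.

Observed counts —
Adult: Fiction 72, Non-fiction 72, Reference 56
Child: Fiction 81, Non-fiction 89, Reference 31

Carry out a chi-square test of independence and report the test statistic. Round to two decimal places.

9.51

Row totals: 200, 201. Column totals: 153, 161, 87. Grand total N = 401.
Expected counts (row total × column total / N):
  Adult, Fiction: 200×153/401 = 76.309
  Adult, Non-fiction: 200×161/401 = 80.299
  Adult, Reference: 200×87/401 = 43.392
  Child, Fiction: 201×153/401 = 76.691
  Child, Non-fiction: 201×161/401 = 80.701
  Child, Reference: 201×87/401 = 43.608
Contributions (O − E)²/E:
  (72 − 76.309)²/76.309 = 0.2433
  (72 − 80.299)²/80.299 = 0.8577
  (56 − 43.392)²/43.392 = 3.6634
  (81 − 76.691)²/76.691 = 0.2421
  (89 − 80.701)²/80.701 = 0.8534
  (31 − 43.608)²/43.608 = 3.6452
χ² = 0.2433 + 0.8577 + 3.6634 + 0.2421 + 0.8534 + 3.6452 = 9.51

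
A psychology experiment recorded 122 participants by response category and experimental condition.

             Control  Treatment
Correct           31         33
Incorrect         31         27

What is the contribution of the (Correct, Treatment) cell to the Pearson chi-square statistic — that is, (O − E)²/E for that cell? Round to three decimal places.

0.074

Row total (Correct) = 64; column total (Treatment) = 60; N = 122.
Expected count E = 64 × 60 / 122 = 31.4754.
Contribution = (O − E)²/E = (33 − 31.4754)² / 31.4754 = 0.074.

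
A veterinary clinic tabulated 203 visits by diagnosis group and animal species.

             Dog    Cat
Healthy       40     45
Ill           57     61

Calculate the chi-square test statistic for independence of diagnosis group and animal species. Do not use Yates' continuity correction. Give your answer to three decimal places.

0.031

Row totals: 85, 118. Column totals: 97, 106. Grand total N = 203.
Expected counts (row total × column total / N):
  Healthy, Dog: 85×97/203 = 40.6158
  Healthy, Cat: 85×106/203 = 44.3842
  Ill, Dog: 118×97/203 = 56.3842
  Ill, Cat: 118×106/203 = 61.6158
Contributions (O − E)²/E:
  (40 − 40.6158)²/40.6158 = 0.0093
  (45 − 44.3842)²/44.3842 = 0.0085
  (57 − 56.3842)²/56.3842 = 0.0067
  (61 − 61.6158)²/61.6158 = 0.0062
χ² = 0.0093 + 0.0085 + 0.0067 + 0.0062 = 0.031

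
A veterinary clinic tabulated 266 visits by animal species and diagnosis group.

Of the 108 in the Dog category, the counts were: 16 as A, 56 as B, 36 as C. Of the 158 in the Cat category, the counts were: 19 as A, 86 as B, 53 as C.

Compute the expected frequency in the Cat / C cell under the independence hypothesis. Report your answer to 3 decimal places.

Row total (Cat) = 158; column total (C) = 89; grand total N = 266.
Expected count = (row total × column total) / N = 158 × 89 / 266 = 52.865.

52.865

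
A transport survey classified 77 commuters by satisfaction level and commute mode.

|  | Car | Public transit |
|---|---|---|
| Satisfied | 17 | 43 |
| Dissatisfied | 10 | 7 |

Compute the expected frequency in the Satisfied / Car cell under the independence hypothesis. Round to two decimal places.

21.04

Row total (Satisfied) = 60; column total (Car) = 27; grand total N = 77.
Expected count = (row total × column total) / N = 60 × 27 / 77 = 21.04.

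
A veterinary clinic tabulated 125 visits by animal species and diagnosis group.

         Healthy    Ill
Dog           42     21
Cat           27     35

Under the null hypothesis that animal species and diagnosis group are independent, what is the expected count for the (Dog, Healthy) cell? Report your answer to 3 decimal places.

34.776

Row total (Dog) = 63; column total (Healthy) = 69; grand total N = 125.
Expected count = (row total × column total) / N = 63 × 69 / 125 = 34.776.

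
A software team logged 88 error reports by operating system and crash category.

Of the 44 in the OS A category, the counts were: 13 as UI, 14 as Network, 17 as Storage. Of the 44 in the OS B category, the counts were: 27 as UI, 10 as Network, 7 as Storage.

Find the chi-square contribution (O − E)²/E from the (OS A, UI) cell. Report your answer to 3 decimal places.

Row total (OS A) = 44; column total (UI) = 40; N = 88.
Expected count E = 44 × 40 / 88 = 20.0000.
Contribution = (O − E)²/E = (13 − 20.0000)² / 20.0000 = 2.450.

2.450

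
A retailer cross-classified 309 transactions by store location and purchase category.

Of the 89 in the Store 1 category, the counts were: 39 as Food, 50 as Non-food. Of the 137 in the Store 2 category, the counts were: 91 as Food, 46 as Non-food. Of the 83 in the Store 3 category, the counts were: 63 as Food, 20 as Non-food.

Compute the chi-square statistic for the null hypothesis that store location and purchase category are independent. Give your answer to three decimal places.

Row totals: 89, 137, 83. Column totals: 193, 116. Grand total N = 309.
Expected counts (row total × column total / N):
  Store 1, Food: 89×193/309 = 55.5890
  Store 1, Non-food: 89×116/309 = 33.4110
  Store 2, Food: 137×193/309 = 85.5696
  Store 2, Non-food: 137×116/309 = 51.4304
  Store 3, Food: 83×193/309 = 51.8414
  Store 3, Non-food: 83×116/309 = 31.1586
Contributions (O − E)²/E:
  (39 − 55.5890)²/55.5890 = 4.9505
  (50 − 33.4110)²/33.4110 = 8.2367
  (91 − 85.5696)²/85.5696 = 0.3446
  (46 − 51.4304)²/51.4304 = 0.5734
  (63 − 51.8414)²/51.8414 = 2.4018
  (20 − 31.1586)²/31.1586 = 3.9961
χ² = 4.9505 + 8.2367 + 0.3446 + 0.5734 + 2.4018 + 3.9961 = 20.503

20.503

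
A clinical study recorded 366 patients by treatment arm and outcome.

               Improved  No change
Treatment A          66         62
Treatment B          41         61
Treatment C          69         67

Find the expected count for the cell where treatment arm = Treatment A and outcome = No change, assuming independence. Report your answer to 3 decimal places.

Row total (Treatment A) = 128; column total (No change) = 190; grand total N = 366.
Expected count = (row total × column total) / N = 128 × 190 / 366 = 66.448.

66.448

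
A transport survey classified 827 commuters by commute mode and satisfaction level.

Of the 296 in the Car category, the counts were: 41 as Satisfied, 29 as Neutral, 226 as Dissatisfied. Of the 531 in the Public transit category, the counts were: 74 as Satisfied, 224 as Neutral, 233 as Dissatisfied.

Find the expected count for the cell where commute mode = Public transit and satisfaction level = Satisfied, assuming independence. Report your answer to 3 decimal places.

Row total (Public transit) = 531; column total (Satisfied) = 115; grand total N = 827.
Expected count = (row total × column total) / N = 531 × 115 / 827 = 73.839.

73.839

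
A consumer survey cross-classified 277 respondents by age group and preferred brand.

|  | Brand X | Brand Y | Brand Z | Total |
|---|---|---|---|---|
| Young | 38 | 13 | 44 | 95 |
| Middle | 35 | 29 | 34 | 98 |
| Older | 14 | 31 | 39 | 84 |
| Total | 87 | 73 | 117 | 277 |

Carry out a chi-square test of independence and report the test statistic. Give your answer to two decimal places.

Grand total N = 277.
Expected counts (row total × column total / N):
  Young, Brand X: 95×87/277 = 29.838
  Young, Brand Y: 95×73/277 = 25.036
  Young, Brand Z: 95×117/277 = 40.126
  Middle, Brand X: 98×87/277 = 30.780
  Middle, Brand Y: 98×73/277 = 25.827
  Middle, Brand Z: 98×117/277 = 41.394
  Older, Brand X: 84×87/277 = 26.383
  Older, Brand Y: 84×73/277 = 22.137
  Older, Brand Z: 84×117/277 = 35.480
Contributions (O − E)²/E:
  (38 − 29.838)²/29.838 = 2.2327
  (13 − 25.036)²/25.036 = 5.7863
  (44 − 40.126)²/40.126 = 0.3740
  (35 − 30.780)²/30.780 = 0.5786
  (29 − 25.827)²/25.827 = 0.3898
  (34 − 41.394)²/41.394 = 1.3208
  (14 − 26.383)²/26.383 = 5.8120
  (31 − 22.137)²/22.137 = 3.5485
  (39 − 35.480)²/35.480 = 0.3492
χ² = 2.2327 + 5.7863 + 0.3740 + 0.5786 + 0.3898 + 1.3208 + 5.8120 + 3.5485 + 0.3492 = 20.39

20.39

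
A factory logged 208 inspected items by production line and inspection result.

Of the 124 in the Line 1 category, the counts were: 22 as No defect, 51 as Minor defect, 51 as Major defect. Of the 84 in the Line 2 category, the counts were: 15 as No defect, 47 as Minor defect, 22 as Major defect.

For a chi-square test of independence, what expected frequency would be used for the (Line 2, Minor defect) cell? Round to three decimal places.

39.577

Row total (Line 2) = 84; column total (Minor defect) = 98; grand total N = 208.
Expected count = (row total × column total) / N = 84 × 98 / 208 = 39.577.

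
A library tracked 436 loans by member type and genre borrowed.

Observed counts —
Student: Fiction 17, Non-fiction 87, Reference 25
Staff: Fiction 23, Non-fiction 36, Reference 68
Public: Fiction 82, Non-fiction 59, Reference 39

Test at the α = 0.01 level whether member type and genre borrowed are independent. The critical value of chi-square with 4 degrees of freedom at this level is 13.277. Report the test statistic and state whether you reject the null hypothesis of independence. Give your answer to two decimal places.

95.90; reject H₀

Row totals: 129, 127, 180. Column totals: 122, 182, 132. Grand total N = 436.
Expected counts (row total × column total / N):
  Student, Fiction: 129×122/436 = 36.096
  Student, Non-fiction: 129×182/436 = 53.849
  Student, Reference: 129×132/436 = 39.055
  Staff, Fiction: 127×122/436 = 35.537
  Staff, Non-fiction: 127×182/436 = 53.014
  Staff, Reference: 127×132/436 = 38.450
  Public, Fiction: 180×122/436 = 50.367
  Public, Non-fiction: 180×182/436 = 75.138
  Public, Reference: 180×132/436 = 54.495
Contributions (O − E)²/E:
  (17 − 36.096)²/36.096 = 10.1024
  (87 − 53.849)²/53.849 = 20.4087
  (25 − 39.055)²/39.055 = 5.0581
  (23 − 35.537)²/35.537 = 4.4229
  (36 − 53.014)²/53.014 = 5.4604
  (68 − 38.450)²/38.450 = 22.7101
  (82 − 50.367)²/50.367 = 19.8671
  (59 − 75.138)²/75.138 = 3.4661
  (39 − 54.495)²/54.495 = 4.4058
χ² = 10.1024 + 20.4087 + 5.0581 + 4.4229 + 5.4604 + 22.7101 + 19.8671 + 3.4661 + 4.4058 = 95.90
df = (3−1)(3−1) = 4. Since 95.90 > 13.277, reject the null hypothesis of independence at α = 0.01.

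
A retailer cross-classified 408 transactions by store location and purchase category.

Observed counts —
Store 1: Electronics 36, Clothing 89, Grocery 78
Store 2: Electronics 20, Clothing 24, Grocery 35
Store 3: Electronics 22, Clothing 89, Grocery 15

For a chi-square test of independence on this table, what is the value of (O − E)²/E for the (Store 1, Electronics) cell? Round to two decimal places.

0.20

Row total (Store 1) = 203; column total (Electronics) = 78; N = 408.
Expected count E = 203 × 78 / 408 = 38.809.
Contribution = (O − E)²/E = (36 − 38.809)² / 38.809 = 0.20.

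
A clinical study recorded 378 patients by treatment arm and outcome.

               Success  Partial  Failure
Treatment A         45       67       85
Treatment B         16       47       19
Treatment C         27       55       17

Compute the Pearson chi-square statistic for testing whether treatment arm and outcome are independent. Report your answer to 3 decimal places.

Row totals: 197, 82, 99. Column totals: 88, 169, 121. Grand total N = 378.
Expected counts (row total × column total / N):
  Treatment A, Success: 197×88/378 = 45.8624
  Treatment A, Partial: 197×169/378 = 88.0767
  Treatment A, Failure: 197×121/378 = 63.0608
  Treatment B, Success: 82×88/378 = 19.0899
  Treatment B, Partial: 82×169/378 = 36.6614
  Treatment B, Failure: 82×121/378 = 26.2487
  Treatment C, Success: 99×88/378 = 23.0476
  Treatment C, Partial: 99×169/378 = 44.2619
  Treatment C, Failure: 99×121/378 = 31.6905
Contributions (O − E)²/E:
  (45 − 45.8624)²/45.8624 = 0.0162
  (67 − 88.0767)²/88.0767 = 5.0436
  (85 − 63.0608)²/63.0608 = 7.6328
  (16 − 19.0899)²/19.0899 = 0.5001
  (47 − 36.6614)²/36.6614 = 2.9155
  (19 − 26.2487)²/26.2487 = 2.0018
  (27 − 23.0476)²/23.0476 = 0.6778
  (55 − 44.2619)²/44.2619 = 2.6051
  (17 − 31.6905)²/31.6905 = 6.8100
χ² = 0.0162 + 5.0436 + 7.6328 + 0.5001 + 2.9155 + 2.0018 + 0.6778 + 2.6051 + 6.8100 = 28.203

28.203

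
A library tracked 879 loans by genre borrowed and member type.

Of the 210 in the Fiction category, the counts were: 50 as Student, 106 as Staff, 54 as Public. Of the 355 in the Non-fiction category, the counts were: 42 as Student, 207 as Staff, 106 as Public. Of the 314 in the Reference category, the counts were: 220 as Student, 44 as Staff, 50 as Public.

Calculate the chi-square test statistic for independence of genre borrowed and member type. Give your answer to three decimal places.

Row totals: 210, 355, 314. Column totals: 312, 357, 210. Grand total N = 879.
Expected counts (row total × column total / N):
  Fiction, Student: 210×312/879 = 74.5392
  Fiction, Staff: 210×357/879 = 85.2901
  Fiction, Public: 210×210/879 = 50.1706
  Non-fiction, Student: 355×312/879 = 126.0068
  Non-fiction, Staff: 355×357/879 = 144.1809
  Non-fiction, Public: 355×210/879 = 84.8123
  Reference, Student: 314×312/879 = 111.4539
  Reference, Staff: 314×357/879 = 127.5290
  Reference, Public: 314×210/879 = 75.0171
Contributions (O − E)²/E:
  (50 − 74.5392)²/74.5392 = 8.0786
  (106 − 85.2901)²/85.2901 = 5.0287
  (54 − 50.1706)²/50.1706 = 0.2923
  (42 − 126.0068)²/126.0068 = 56.0060
  (207 − 144.1809)²/144.1809 = 27.3701
  (106 − 84.8123)²/84.8123 = 5.2931
  (220 − 111.4539)²/111.4539 = 105.7142
  (44 − 127.5290)²/127.5290 = 54.7099
  (50 − 75.0171)²/75.0171 = 8.3428
χ² = 8.0786 + 5.0287 + 0.2923 + 56.0060 + 27.3701 + 5.2931 + 105.7142 + 54.7099 + 8.3428 = 270.836

270.836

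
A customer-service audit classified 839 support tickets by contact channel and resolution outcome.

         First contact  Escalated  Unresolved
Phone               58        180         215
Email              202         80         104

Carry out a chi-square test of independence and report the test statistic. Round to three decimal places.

Row totals: 453, 386. Column totals: 260, 260, 319. Grand total N = 839.
Expected counts (row total × column total / N):
  Phone, First contact: 453×260/839 = 140.3814
  Phone, Escalated: 453×260/839 = 140.3814
  Phone, Unresolved: 453×319/839 = 172.2372
  Email, First contact: 386×260/839 = 119.6186
  Email, Escalated: 386×260/839 = 119.6186
  Email, Unresolved: 386×319/839 = 146.7628
Contributions (O − E)²/E:
  (58 − 140.3814)²/140.3814 = 48.3447
  (180 − 140.3814)²/140.3814 = 11.1812
  (215 − 172.2372)²/172.2372 = 10.6171
  (202 − 119.6186)²/119.6186 = 56.7361
  (80 − 119.6186)²/119.6186 = 13.1220
  (104 − 146.7628)²/146.7628 = 12.4599
χ² = 48.3447 + 11.1812 + 10.6171 + 56.7361 + 13.1220 + 12.4599 = 152.461

152.461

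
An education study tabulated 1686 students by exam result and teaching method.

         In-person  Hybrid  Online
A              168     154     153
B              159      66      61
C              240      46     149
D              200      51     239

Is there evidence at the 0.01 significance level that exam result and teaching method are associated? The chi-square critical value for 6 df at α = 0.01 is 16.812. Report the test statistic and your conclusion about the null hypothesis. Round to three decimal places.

Row totals: 475, 286, 435, 490. Column totals: 767, 317, 602. Grand total N = 1686.
Expected counts (row total × column total / N):
  A, In-person: 475×767/1686 = 216.0884
  A, Hybrid: 475×317/1686 = 89.3090
  A, Online: 475×602/1686 = 169.6026
  B, In-person: 286×767/1686 = 130.1079
  B, Hybrid: 286×317/1686 = 53.7734
  B, Online: 286×602/1686 = 102.1186
  C, In-person: 435×767/1686 = 197.8915
  C, Hybrid: 435×317/1686 = 81.7883
  C, Online: 435×602/1686 = 155.3203
  D, In-person: 490×767/1686 = 222.9122
  D, Hybrid: 490×317/1686 = 92.1293
  D, Online: 490×602/1686 = 174.9585
Contributions (O − E)²/E:
  (168 − 216.0884)²/216.0884 = 10.7016
  (154 − 89.3090)²/89.3090 = 46.8589
  (153 − 169.6026)²/169.6026 = 1.6252
  (159 − 130.1079)²/130.1079 = 6.4159
  (66 − 53.7734)²/53.7734 = 2.7800
  (61 − 102.1186)²/102.1186 = 16.5566
  (240 − 197.8915)²/197.8915 = 8.9601
  (46 − 81.7883)²/81.7883 = 15.6600
  (149 − 155.3203)²/155.3203 = 0.2572
  (200 − 222.9122)²/222.9122 = 2.3550
  (51 − 92.1293)²/92.1293 = 18.3614
  (239 − 174.9585)²/174.9585 = 23.4416
χ² = 10.7016 + 46.8589 + 1.6252 + 6.4159 + 2.7800 + 16.5566 + 8.9601 + 15.6600 + 0.2572 + 2.3550 + 18.3614 + 23.4416 = 153.974
df = (4−1)(3−1) = 6. Since 153.974 > 16.812, reject the null hypothesis of independence at α = 0.01.

153.974; reject H₀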